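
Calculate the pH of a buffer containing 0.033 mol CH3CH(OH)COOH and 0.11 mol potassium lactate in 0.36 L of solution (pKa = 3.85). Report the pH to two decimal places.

pH = 4.37

pH = pKa + log([A⁻]/[HA]) = 3.85 + log(0.11/0.033)
pH = 3.85 + (+0.523) = 4.37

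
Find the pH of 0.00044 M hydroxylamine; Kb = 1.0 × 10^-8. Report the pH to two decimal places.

NH2OH + H2O ⇌ NH3OH+ + OH-
Kb = x²/(0.00044 − x) = 1.0 × 10^-8
Assume x ≪ 0.00044: x ≈ √(1.0 × 10^-8 × 0.00044) = 2.10 × 10^-6 M
(x/C₀ = 0.48% < 5%, so the approximation holds.)
pOH = 5.68, so pH = 14.00 − pOH = 8.32

pH = 8.32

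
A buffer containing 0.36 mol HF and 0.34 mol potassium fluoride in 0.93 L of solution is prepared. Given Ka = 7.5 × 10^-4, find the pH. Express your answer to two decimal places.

pKa = −log(7.5 × 10^-4) = 3.125
Using pH = pKa + log([base]/[acid]) with [base]/[acid] = 0.34/0.36:
pH = 3.125 + (-0.025) = 3.10

pH = 3.10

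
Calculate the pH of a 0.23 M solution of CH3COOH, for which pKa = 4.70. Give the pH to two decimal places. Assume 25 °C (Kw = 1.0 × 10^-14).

pH = 2.67

CH3COOH ⇌ CH3COO- + H+
Ka = 10^(−4.70) = 2.00 × 10^-5
Ka = [H+]²/(0.23 − [H+]) = 2.00 × 10^-5
Assume [H+] ≪ 0.23: [H+] ≈ √(2.00 × 10^-5 × 0.23) = 2.14 × 10^-3 M
Check: 0.93% ionized — well under 5%, approximation valid.
pH = −log(2.14 × 10^-3) = 2.67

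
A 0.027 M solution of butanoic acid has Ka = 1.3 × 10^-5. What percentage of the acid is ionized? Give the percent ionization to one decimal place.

CH3(CH2)2COOH ⇌ CH3(CH2)2COO- + H+; let x = [H+] at equilibrium.
x ≈ √(Ka·C₀) = √(1.3 × 10^-5 × 0.027) = 5.92 × 10^-4 M
% ionization = x/C₀ × 100% = 5.92 × 10^-4/0.027 × 100% = 2.2%

2.2%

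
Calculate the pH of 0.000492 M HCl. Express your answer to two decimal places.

HCl is a strong acid and dissociates completely, so [H+] = 0.000492 M.
pH = -log(0.000492) = 3.31

pH = 3.31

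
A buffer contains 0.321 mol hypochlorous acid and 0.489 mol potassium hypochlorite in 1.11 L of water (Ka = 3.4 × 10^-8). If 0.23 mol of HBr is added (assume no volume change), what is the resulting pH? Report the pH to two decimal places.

After neutralization: n(HOCl) = 0.551 mol, n(OCl-) = 0.259 mol.
pKa = −log(3.4 × 10^-8) = 7.469
pH = pKa + log([A⁻]/[HA]) = 7.469 + log(0.259/0.551) = 7.469 -0.328

pH = 7.14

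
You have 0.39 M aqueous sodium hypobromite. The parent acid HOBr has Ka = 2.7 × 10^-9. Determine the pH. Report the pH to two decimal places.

OBr- is the conjugate base of the weak acid HOBr.
Kb = Kw/Ka = 1.0×10^-14 / 2.7 × 10^-9 = 3.70 × 10^-6
Kb = [OH-]²/(0.39 − [OH-]) = 3.70 × 10^-6
Neglecting [OH-] in the denominator: [OH-] = √(3.70 × 10^-6 × 0.39) = 1.20 × 10^-3 M
Check: 0.31% ionized — well under 5%, approximation valid.
pOH = −log(1.20 × 10^-3) = 2.92; pH = 14.00 − 2.92 = 11.08

pH = 11.08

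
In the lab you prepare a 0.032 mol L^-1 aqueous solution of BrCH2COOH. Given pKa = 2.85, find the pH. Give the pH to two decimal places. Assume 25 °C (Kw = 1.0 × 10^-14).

BrCH2COOH ⇌ BrCH2COO- + H+
Ka = 10^(−2.85) = 1.41 × 10^-3
From the ICE table, Ka = x²/(0.032 − x) = 1.41 × 10^-3.
Here C₀/Ka ≈ 22.7, so the small-x approximation fails. Use the quadratic:
x = (−Ka + √(Ka² + 4·Ka·C₀))/2 = 6.05 × 10^-3 M
pH = −log[H+] = −log(6.05 × 10^-3) = 2.22

pH = 2.22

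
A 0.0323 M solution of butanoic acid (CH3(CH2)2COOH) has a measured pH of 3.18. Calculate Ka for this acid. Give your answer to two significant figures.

[H+] = 10^(-3.18) = 6.61 × 10^-4 M
At equilibrium [HA] = 0.0323 − 6.61 × 10^-4 = 3.16 × 10^-2 M
Ka = [H+][A-]/[HA] = (6.61 × 10^-4)² / 3.16 × 10^-2 = 1.4 × 10^-5

Ka = 1.4 × 10^-5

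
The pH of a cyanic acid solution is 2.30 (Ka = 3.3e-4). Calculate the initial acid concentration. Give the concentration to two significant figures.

C₀ = 8.1 × 10^-2 M

[H+] = 10^(-2.30) = 5.01 × 10^-3 M = x
Ka = x²/(C₀ − x) ⇒ C₀ = x + x²/Ka
C₀ = 5.01 × 10^-3 + (5.01 × 10^-3)²/(3.3 × 10^-4) = 8.11 × 10^-2 M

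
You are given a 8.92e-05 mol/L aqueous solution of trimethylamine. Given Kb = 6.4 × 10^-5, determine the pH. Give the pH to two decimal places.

(CH3)3N + H2O ⇌ (CH3)3NH+ + OH-
From the ICE table, Kb = [OH-]²/(8.92e-05 − [OH-]) = 6.4 × 10^-5.
[OH-] is not negligible relative to C₀; solve [OH-]² + 6.4e-05·[OH-] − 5.71e-09 = 0.
[OH-] = (−Kb + √(Kb² + 4·Kb·C₀))/2 = 5.01 × 10^-5 M
pOH = 4.30, so pH = 14.00 − pOH = 9.70

pH = 9.70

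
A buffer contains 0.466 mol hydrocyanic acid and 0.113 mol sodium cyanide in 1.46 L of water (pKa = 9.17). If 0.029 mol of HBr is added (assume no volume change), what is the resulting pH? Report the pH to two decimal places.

pH = 8.40

After neutralization: n(HCN) = 0.495 mol, n(CN-) = 0.084 mol.
pH = pKa + log(n_CN-/n_HCN) = 9.17 + log(0.084/0.495) = 9.17 + (-0.770)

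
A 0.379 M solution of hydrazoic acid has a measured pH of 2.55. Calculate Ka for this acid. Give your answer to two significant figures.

Ka = 2.1 × 10^-5

[H+] = 10^(-2.55) = 2.82 × 10^-3 M
At equilibrium [HA] = 0.379 − 2.82 × 10^-3 = 3.76 × 10^-1 M
Ka = [H+][A-]/[HA] = (2.82 × 10^-3)² / 3.76 × 10^-1 = 2.1 × 10^-5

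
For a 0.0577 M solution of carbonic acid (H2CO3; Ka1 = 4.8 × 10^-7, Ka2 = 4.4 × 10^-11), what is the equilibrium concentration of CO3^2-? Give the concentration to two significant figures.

4.4 × 10^-11 M

First ionization gives [H+] ≈ [HCO3-] = 1.66 × 10^-4 M.
Second step: Ka2 = [H+][CO3^2-]/[HCO3-] ≈ [CO3^2-] (since [H+] ≈ [HCO3-]).
So [CO3^2-] ≈ Ka2.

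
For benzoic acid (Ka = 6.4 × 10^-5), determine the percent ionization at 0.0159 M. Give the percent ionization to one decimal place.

C6H5COOH ⇌ C6H5COO- + H+; let x = [H+] at equilibrium.
Solve x² + 6.4e-05x − 1.02e-06 = 0 → x = 9.77 × 10^-4 M
% ionization = x/C₀ × 100% = 9.77 × 10^-4/0.0159 × 100% = 6.1%

6.1%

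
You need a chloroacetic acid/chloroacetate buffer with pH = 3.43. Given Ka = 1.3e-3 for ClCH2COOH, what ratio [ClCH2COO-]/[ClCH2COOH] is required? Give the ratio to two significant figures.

ratio = 3.5

pKa = -log(1.3 × 10^-3) = 2.886
pH = pKa + log(r) ⇒ log(r) = 3.43 − 2.886 = +0.544
r = [ClCH2COO-]/[ClCH2COOH] = 10^(+0.544) = 3.5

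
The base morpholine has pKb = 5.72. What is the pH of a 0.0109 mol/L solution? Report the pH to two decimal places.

pH = 10.16

C4H8ONH + H2O ⇌ C4H8ONH2+ + OH-
Kb = 10^(−5.72) = 1.91 × 10^-6
From the ICE table, Kb = x²/(0.0109 − x) = 1.91 × 10^-6.
Since Kb ≪ C₀, x ≈ √(Kb·C₀) = 1.44 × 10^-4 M.
(x/C₀ = 1.3% < 5%, so the approximation holds.)
pOH = 3.84, so pH = 14.00 − pOH = 10.16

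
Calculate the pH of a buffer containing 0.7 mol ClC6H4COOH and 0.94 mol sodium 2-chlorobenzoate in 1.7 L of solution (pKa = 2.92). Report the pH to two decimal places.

Henderson–Hasselbalch: pH = pKa + log([ClC6H4COO-]/[ClC6H4COOH]) = 2.92 + log(0.94/0.7)
pH = 2.92 + (+0.128) = 3.05

pH = 3.05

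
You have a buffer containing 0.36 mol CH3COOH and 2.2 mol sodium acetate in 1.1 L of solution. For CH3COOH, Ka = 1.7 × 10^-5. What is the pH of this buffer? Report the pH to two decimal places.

pH = 5.56

pKa = −log(1.7 × 10^-5) = 4.770
Using pH = pKa + log([base]/[acid]) with [base]/[acid] = 2.2/0.36:
pH = 4.770 + (+0.786) = 5.56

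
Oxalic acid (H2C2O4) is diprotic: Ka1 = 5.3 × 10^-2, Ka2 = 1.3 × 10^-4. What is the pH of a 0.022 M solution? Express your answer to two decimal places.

pH = 1.78

Ka1 ≫ Ka2, so treat the first dissociation as the only significant source of H+.
Ka1 = x²/(0.022 − x) = 5.3 × 10^-2
Solving the quadratic: x = (−Ka1 + √(Ka1² + 4·Ka1·C₀))/2 = 1.67 × 10^-2 M
pH = −log(1.67 × 10^-2) = 1.78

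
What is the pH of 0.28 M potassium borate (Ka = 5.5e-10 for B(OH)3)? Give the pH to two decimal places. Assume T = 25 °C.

pH = 11.35

B(OH)4- is the conjugate base of the weak acid B(OH)3.
Kb = Kw/Ka = 1.0×10^-14 / 5.5 × 10^-10 = 1.82 × 10^-5
Kb = x²/(0.28 − x) = 1.82 × 10^-5
Since Kb ≪ C₀, x ≈ √(Kb·C₀) = 2.26 × 10^-3 M.
pOH = 2.65, so pH = 14.00 − pOH = 11.35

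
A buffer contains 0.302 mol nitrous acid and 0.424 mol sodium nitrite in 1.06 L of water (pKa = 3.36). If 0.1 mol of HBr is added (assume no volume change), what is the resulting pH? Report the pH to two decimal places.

After neutralization: n(HNO2) = 0.402 mol, n(NO2-) = 0.324 mol.
pH = pKa + log(n_NO2-/n_HNO2) = 3.36 + log(0.324/0.402) = 3.36 + (-0.094)

pH = 3.27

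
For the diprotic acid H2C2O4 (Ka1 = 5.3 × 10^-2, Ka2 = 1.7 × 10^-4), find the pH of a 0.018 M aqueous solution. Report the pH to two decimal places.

Since Ka1 ≫ Ka2, the first ionization dominates [H+].
Ka1 = x²/(0.018 − x) = 5.3 × 10^-2
Solving the quadratic: x = (−Ka1 + √(Ka1² + 4·Ka1·C₀))/2 = 1.42 × 10^-2 M
pH = −log(1.42 × 10^-2) = 1.85

pH = 1.85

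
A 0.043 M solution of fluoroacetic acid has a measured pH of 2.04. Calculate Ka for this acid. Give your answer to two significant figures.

Ka = 2.5 × 10^-3

[H+] = 10^(-2.04) = 9.12 × 10^-3 M
At equilibrium [HA] = 0.043 − 9.12 × 10^-3 = 3.39 × 10^-2 M
Ka = [H+][A-]/[HA] = (9.12 × 10^-3)² / 3.39 × 10^-2 = 2.5 × 10^-3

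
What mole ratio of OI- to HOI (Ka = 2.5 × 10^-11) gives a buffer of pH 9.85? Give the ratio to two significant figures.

ratio = 0.18

pKa = -log(2.5 × 10^-11) = 10.602
pH = pKa + log(r) ⇒ log(r) = 9.85 − 10.602 = -0.752
r = [OI-]/[HOI] = 10^(-0.752) = 0.177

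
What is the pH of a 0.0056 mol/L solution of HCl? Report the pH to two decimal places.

HCl is a strong acid and dissociates completely, so [H+] = 0.0056 M.
pH = -log(0.0056) = 2.25

pH = 2.25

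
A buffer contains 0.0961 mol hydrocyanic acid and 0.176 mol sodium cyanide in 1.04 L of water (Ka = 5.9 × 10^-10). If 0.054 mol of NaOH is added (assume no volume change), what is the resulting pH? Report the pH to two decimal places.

pH = 9.97

OH- converts HCN to CN-: HCN → 0.0421 mol, CN- → 0.23 mol.
pKa = −log(5.9 × 10^-10) = 9.229
pH = pKa + log(n_CN-/n_HCN) = 9.229 + log(0.23/0.0421) = 9.229 + (+0.737)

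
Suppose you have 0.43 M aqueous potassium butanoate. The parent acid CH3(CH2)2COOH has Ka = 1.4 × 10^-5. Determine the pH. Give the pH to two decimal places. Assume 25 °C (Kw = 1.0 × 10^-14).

pH = 9.24

CH3(CH2)2COO- is the conjugate base of the weak acid CH3(CH2)2COOH.
Kb = Kw/Ka = 1.0×10^-14 / 1.4 × 10^-5 = 7.14 × 10^-10
Kb = [OH-]²/(0.43 − [OH-]) = 7.14 × 10^-10
Neglecting [OH-] in the denominator: [OH-] = √(7.14 × 10^-10 × 0.43) = 1.75 × 10^-5 M
pOH = 4.76, so pH = 14.00 − pOH = 9.24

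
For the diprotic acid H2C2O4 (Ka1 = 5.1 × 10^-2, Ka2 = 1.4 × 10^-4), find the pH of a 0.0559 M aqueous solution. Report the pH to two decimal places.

Since Ka1 ≫ Ka2, the first ionization dominates [H+].
Ka1 = x²/(0.0559 − x) = 5.1 × 10^-2
Solving the quadratic: x = (−Ka1 + √(Ka1² + 4·Ka1·C₀))/2 = 3.37 × 10^-2 M
pH = −log(3.37 × 10^-2) = 1.47

pH = 1.47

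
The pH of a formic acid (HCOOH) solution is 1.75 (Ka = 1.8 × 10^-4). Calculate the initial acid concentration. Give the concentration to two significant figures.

[H+] = 10^(-1.75) = 1.78 × 10^-2 M = x
Ka = x²/(C₀ − x) ⇒ C₀ = x + x²/Ka
C₀ = 1.78 × 10^-2 + (1.78 × 10^-2)²/(1.8 × 10^-4) = 1.78 M

C₀ = 1.8 M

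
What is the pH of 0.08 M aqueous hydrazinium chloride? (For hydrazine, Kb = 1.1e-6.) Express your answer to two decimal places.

N2H5+ is the conjugate acid of the weak base N2H4.
Ka = Kw/Kb = 1.0×10^-14 / 1.1 × 10^-6 = 9.09 × 10^-9
From the ICE table, Ka = [H+]²/(0.08 − [H+]) = 9.09 × 10^-9.
Since Ka ≪ C₀, [H+] ≈ √(Ka·C₀) = 2.70 × 10^-5 M.
pH = −log(2.70 × 10^-5) = 4.57

pH = 4.57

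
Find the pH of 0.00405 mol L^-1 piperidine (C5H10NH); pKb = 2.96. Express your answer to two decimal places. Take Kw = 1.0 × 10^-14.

pH = 11.21

C5H10NH + H2O ⇌ C5H10NH2+ + OH-
Kb = 10^(−2.96) = 1.10 × 10^-3
From the ICE table, Kb = x²/(0.00405 − x) = 1.10 × 10^-3.
x is not negligible relative to C₀; solve x² + 0.0011·x − 4.45e-06 = 0.
x = [−0.0011 + √(0.0011² + 1.78e-05)]/2 = 1.63 × 10^-3 M
pOH = 2.79, so pH = 14.00 − pOH = 11.21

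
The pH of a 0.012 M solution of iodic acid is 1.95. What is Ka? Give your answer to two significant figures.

Ka = 1.6 × 10^-1

[H+] = 10^(-1.95) = 1.12 × 10^-2 M
At equilibrium [HA] = 0.012 − 1.12 × 10^-2 = 8.00 × 10^-4 M
Ka = [H+][A-]/[HA] = (1.12 × 10^-2)² / 8.00 × 10^-4 = 1.6 × 10^-1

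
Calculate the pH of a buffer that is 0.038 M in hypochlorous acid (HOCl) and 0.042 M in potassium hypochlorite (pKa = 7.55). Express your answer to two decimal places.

pH = pKa + log([A⁻]/[HA]) = 7.55 + log(0.042/0.038)
pH = 7.55 + (+0.043) = 7.59

pH = 7.59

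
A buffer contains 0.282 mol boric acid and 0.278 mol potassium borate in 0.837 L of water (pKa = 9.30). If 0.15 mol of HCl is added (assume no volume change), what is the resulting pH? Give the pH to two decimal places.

pH = 8.77

Added H+ converts B(OH)4- to B(OH)3: B(OH)3 → 0.432 mol, B(OH)4- → 0.128 mol.
pH = pKa + log([A⁻]/[HA]) = 9.30 + log(0.128/0.432) = 9.30 -0.528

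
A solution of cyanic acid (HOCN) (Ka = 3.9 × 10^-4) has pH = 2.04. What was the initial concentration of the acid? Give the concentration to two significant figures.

C₀ = 2.2 × 10^-1 M

[H+] = 10^(-2.04) = 9.12 × 10^-3 M = x
Ka = x²/(C₀ − x) ⇒ C₀ = x + x²/Ka
C₀ = 9.12 × 10^-3 + (9.12 × 10^-3)²/(3.9 × 10^-4) = 2.22 × 10^-1 M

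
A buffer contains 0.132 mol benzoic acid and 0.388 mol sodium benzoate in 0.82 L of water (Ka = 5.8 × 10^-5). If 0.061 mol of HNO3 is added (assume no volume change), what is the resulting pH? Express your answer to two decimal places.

After neutralization: n(C6H5COOH) = 0.193 mol, n(C6H5COO-) = 0.327 mol.
pKa = −log(5.8 × 10^-5) = 4.237
pH = pKa + log(n_C6H5COO-/n_C6H5COOH) = 4.237 + log(0.327/0.193) = 4.237 + (+0.229)

pH = 4.47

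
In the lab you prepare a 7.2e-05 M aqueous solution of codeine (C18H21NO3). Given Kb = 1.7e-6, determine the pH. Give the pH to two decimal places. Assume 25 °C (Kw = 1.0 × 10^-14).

C18H21NO3 + H2O ⇌ C18H22NO3+ + OH-
Let x = [OH-] at equilibrium. Kb = x²/(7.2e-05 − x).
Here C₀/Kb ≈ 42.4, so the small-x approximation fails. Use the quadratic:
x = (−Kb + √(Kb² + 4·Kb·C₀))/2 = 1.02 × 10^-5 M
pOH = −log(1.02 × 10^-5) = 4.99; pH = 14.00 − 4.99 = 9.01

pH = 9.01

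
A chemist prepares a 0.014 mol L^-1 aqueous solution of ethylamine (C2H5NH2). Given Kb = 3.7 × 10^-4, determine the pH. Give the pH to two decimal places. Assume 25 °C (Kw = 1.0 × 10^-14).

pH = 11.32

C2H5NH2 + H2O ⇌ C2H5NH3+ + OH-
Kb = [OH-]²/(0.014 − [OH-]) = 3.7 × 10^-4
The 5% rule fails; solving [OH-]² + Kb·[OH-] − Kb·C₀ = 0 exactly:
[OH-] = (−Kb + √(Kb² + 4·Kb·C₀))/2 = 2.10 × 10^-3 M
pOH = 2.68, so pH = 14.00 − pOH = 11.32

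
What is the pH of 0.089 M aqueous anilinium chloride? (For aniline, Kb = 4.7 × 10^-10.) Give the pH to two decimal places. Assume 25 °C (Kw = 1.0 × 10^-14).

C6H5NH3+ is the conjugate acid of the weak base C6H5NH2.
Ka = Kw/Kb = 1.0×10^-14 / 4.7 × 10^-10 = 2.13 × 10^-5
Ka = x²/(0.089 − x) = 2.13 × 10^-5
Assume x ≪ 0.089: x ≈ √(2.13 × 10^-5 × 0.089) = 1.38 × 10^-3 M
(x/C₀ = 1.5% < 5%, so the approximation holds.)
pH = −log(1.38 × 10^-3) = 2.86

pH = 2.86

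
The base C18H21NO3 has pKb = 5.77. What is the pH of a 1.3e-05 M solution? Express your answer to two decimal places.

C18H21NO3 + H2O ⇌ C18H22NO3+ + OH-
Kb = 10^(−5.77) = 1.70 × 10^-6
From the ICE table, Kb = [OH-]²/(1.3e-05 − [OH-]) = 1.70 × 10^-6.
The 5% rule fails; solving [OH-]² + Kb·[OH-] − Kb·C₀ = 0 exactly:
[OH-] = [−1.7e-06 + √(1.7e-06² + 8.84e-11)]/2 = 3.93 × 10^-6 M
pOH = −log(3.93 × 10^-6) = 5.41; pH = 14.00 − 5.41 = 8.59

pH = 8.59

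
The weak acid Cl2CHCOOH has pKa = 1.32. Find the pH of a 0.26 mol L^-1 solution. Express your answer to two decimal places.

pH = 1.04

Cl2CHCOOH ⇌ Cl2CHCOO- + H+
Ka = 10^(−1.32) = 4.79 × 10^-2
Let x = [H+] at equilibrium. Ka = x²/(0.26 − x).
Here C₀/Ka ≈ 5.43, so the small-x approximation fails. Use the quadratic:
x = (−Ka + √(Ka² + 4·Ka·C₀))/2 = 9.02 × 10^-2 M
pH = −log[H+] = −log(9.02 × 10^-2) = 1.04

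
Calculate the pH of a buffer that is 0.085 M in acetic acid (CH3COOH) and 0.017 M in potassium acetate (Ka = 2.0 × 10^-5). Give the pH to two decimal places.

pH = 4.00

pKa = −log(2.0 × 10^-5) = 4.699
Using pH = pKa + log([base]/[acid]) with [base]/[acid] = 0.017/0.085:
pH = 4.699 + (-0.699) = 4.00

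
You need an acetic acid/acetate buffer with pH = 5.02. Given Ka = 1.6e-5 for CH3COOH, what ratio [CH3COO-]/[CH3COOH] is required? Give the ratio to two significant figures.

pKa = -log(1.6 × 10^-5) = 4.796
pH = pKa + log(r) ⇒ log(r) = 5.02 − 4.796 = +0.224
r = [CH3COO-]/[CH3COOH] = 10^(+0.224) = 1.67

ratio = 1.7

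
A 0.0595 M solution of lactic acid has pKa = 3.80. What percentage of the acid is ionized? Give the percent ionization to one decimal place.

CH3CH(OH)COOH ⇌ CH3CH(OH)COO- + H+; let x = [H+] at equilibrium.
Ka = 10^(−3.80) = 1.58 × 10^-4
Solve x² + 0.000158x − 9.4e-06 = 0 → x = 2.99 × 10^-3 M
Fraction ionized = 2.99 × 10^-3 / 0.0595 = 0.0503 → 5.0%

5.0%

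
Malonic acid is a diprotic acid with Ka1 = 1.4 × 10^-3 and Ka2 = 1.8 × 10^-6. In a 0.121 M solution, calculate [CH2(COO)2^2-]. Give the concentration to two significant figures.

1.8 × 10^-6 M

First ionization gives [H+] ≈ [CH2(COOH)COO-] = 1.23 × 10^-2 M.
Second step: Ka2 = [H+][CH2(COO)2^2-]/[CH2(COOH)COO-] ≈ [CH2(COO)2^2-] (since [H+] ≈ [CH2(COOH)COO-]).
So [CH2(COO)2^2-] ≈ Ka2.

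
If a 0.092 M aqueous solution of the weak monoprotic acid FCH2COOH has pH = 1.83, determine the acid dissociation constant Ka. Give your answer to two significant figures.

Ka = 2.8 × 10^-3

[H+] = 10^(-1.83) = 1.48 × 10^-2 M
At equilibrium [HA] = 0.092 − 1.48 × 10^-2 = 7.72 × 10^-2 M
Ka = [H+][A-]/[HA] = (1.48 × 10^-2)² / 7.72 × 10^-2 = 2.8 × 10^-3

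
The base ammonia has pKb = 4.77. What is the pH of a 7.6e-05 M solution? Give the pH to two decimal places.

NH3 + H2O ⇌ NH4+ + OH-
Kb = 10^(−4.77) = 1.70 × 10^-5
Kb = x²/(7.6e-05 − x) = 1.70 × 10^-5
The 5% rule fails; solving x² + Kb·x − Kb·C₀ = 0 exactly:
x = (−Kb + √(Kb² + 4·Kb·C₀))/2 = 2.84 × 10^-5 M
pOH = −log(2.84 × 10^-5) = 4.55; pH = 14.00 − 4.55 = 9.45

pH = 9.45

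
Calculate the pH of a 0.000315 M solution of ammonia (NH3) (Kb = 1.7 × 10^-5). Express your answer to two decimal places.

pH = 9.81

NH3 + H2O ⇌ NH4+ + OH-
Kb = [OH-]²/(0.000315 − [OH-]) = 1.7 × 10^-5
Here C₀/Kb ≈ 18.5, so the small-[OH-] approximation fails. Use the quadratic:
[OH-] = (−Kb + √(Kb² + 4·Kb·C₀))/2 = 6.52 × 10^-5 M
pOH = 4.19, so pH = 14.00 − pOH = 9.81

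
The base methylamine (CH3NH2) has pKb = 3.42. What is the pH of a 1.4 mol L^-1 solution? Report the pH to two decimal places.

CH3NH2 + H2O ⇌ CH3NH3+ + OH-
Kb = 10^(−3.42) = 3.80 × 10^-4
Kb = [OH-]²/(1.4 − [OH-]) = 3.80 × 10^-4
Assume [OH-] ≪ 1.4: [OH-] ≈ √(3.80 × 10^-4 × 1.4) = 2.31 × 10^-2 M
([OH-]/C₀ = 1.6% < 5%, so the approximation holds.)
pOH = −log(2.31 × 10^-2) = 1.64; pH = 14.00 − 1.64 = 12.36

pH = 12.36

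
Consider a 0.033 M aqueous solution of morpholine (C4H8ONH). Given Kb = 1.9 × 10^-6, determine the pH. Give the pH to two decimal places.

C4H8ONH + H2O ⇌ C4H8ONH2+ + OH-
Kb = [OH-]²/(0.033 − [OH-]) = 1.9 × 10^-6
Since Kb ≪ C₀, [OH-] ≈ √(Kb·C₀) = 2.50 × 10^-4 M.
pOH = −log(2.50 × 10^-4) = 3.60; pH = 14.00 − 3.60 = 10.40

pH = 10.40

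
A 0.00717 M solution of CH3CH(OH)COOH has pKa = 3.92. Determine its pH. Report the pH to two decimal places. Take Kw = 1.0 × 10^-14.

CH3CH(OH)COOH ⇌ CH3CH(OH)COO- + H+
Ka = 10^(−3.92) = 1.20 × 10^-4
From the ICE table, Ka = [H+]²/(0.00717 − [H+]) = 1.20 × 10^-4.
Here C₀/Ka ≈ 59.8, so the small-[H+] approximation fails. Use the quadratic:
[H+] = (−Ka + √(Ka² + 4·Ka·C₀))/2 = 8.70 × 10^-4 M
pH = −log[H+] = −log(8.70 × 10^-4) = 3.06

pH = 3.06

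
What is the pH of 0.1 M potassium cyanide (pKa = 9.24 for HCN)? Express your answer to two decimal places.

pH = 11.12

CN- is the conjugate base of the weak acid HCN.
Ka = 10^(−9.24) = 5.75 × 10^-10
Kb = Kw/Ka = 1.0×10^-14 / 5.75 × 10^-10 = 1.74 × 10^-5
From the ICE table, Kb = [OH-]²/(0.1 − [OH-]) = 1.74 × 10^-5.
Neglecting [OH-] in the denominator: [OH-] = √(1.74 × 10^-5 × 0.1) = 1.32 × 10^-3 M
Check: 1.3% ionized — well under 5%, approximation valid.
pOH = 2.88, so pH = 14.00 − pOH = 11.12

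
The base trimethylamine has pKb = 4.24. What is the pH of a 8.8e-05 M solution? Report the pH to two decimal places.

(CH3)3N + H2O ⇌ (CH3)3NH+ + OH-
Kb = 10^(−4.24) = 5.75 × 10^-5
Kb = [OH-]²/(8.8e-05 − [OH-]) = 5.75 × 10^-5
Here C₀/Kb ≈ 1.53, so the small-[OH-] approximation fails. Use the quadratic:
[OH-] = (−Kb + √(Kb² + 4·Kb·C₀))/2 = 4.80 × 10^-5 M
pOH = −log(4.80 × 10^-5) = 4.32; pH = 14.00 − 4.32 = 9.68

pH = 9.68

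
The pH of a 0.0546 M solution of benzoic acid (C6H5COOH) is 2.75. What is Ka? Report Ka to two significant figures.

[H+] = 10^(-2.75) = 1.78 × 10^-3 M
At equilibrium [HA] = 0.0546 − 1.78 × 10^-3 = 5.28 × 10^-2 M
Ka = [H+][A-]/[HA] = (1.78 × 10^-3)² / 5.28 × 10^-2 = 6.0 × 10^-5

Ka = 6.0 × 10^-5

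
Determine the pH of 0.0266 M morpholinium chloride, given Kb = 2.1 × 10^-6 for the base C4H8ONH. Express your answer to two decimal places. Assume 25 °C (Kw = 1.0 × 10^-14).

C4H8ONH2+ is the conjugate acid of the weak base C4H8ONH.
Ka = Kw/Kb = 1.0×10^-14 / 2.1 × 10^-6 = 4.76 × 10^-9
Ka = x²/(0.0266 − x) = 4.76 × 10^-9
Since Ka ≪ C₀, x ≈ √(Ka·C₀) = 1.13 × 10^-5 M.
pH = −log[H+] = −log(1.13 × 10^-5) = 4.95

pH = 4.95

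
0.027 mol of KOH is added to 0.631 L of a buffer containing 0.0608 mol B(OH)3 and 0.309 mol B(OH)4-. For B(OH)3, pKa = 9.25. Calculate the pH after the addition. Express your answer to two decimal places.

OH- converts B(OH)3 to B(OH)4-: B(OH)3 → 0.0338 mol, B(OH)4- → 0.336 mol.
Henderson–Hasselbalch with mole ratio 0.336/0.0338: pH = 9.25 + (+0.997)

pH = 10.25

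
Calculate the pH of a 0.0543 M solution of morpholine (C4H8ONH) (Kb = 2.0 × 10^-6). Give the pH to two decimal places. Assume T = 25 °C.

C4H8ONH + H2O ⇌ C4H8ONH2+ + OH-
From the ICE table, Kb = [OH-]²/(0.0543 − [OH-]) = 2.0 × 10^-6.
Assume [OH-] ≪ 0.0543: [OH-] ≈ √(2.0 × 10^-6 × 0.0543) = 3.30 × 10^-4 M
pOH = −log(3.30 × 10^-4) = 3.48; pH = 14.00 − 3.48 = 10.52

pH = 10.52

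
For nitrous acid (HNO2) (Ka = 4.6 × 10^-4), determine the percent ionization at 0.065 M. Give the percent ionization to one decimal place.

HNO2 ⇌ NO2- + H+; let x = [H+] at equilibrium.
Solve x² + 0.00046x − 2.99e-05 = 0 → x = 5.24 × 10^-3 M
% ionization = x/C₀ × 100% = 5.24 × 10^-3/0.065 × 100% = 8.1%

8.1%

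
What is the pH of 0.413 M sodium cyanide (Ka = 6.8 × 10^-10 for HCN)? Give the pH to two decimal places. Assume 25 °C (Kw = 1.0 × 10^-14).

CN- is the conjugate base of the weak acid HCN.
Kb = Kw/Ka = 1.0×10^-14 / 6.8 × 10^-10 = 1.47 × 10^-5
Kb = [OH-]²/(0.413 − [OH-]) = 1.47 × 10^-5
Since Kb ≪ C₀, [OH-] ≈ √(Kb·C₀) = 2.46 × 10^-3 M.
pOH = −log(2.46 × 10^-3) = 2.61; pH = 14.00 − 2.61 = 11.39

pH = 11.39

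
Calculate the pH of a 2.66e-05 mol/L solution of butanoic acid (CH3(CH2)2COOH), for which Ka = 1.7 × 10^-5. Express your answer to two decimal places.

CH3(CH2)2COOH ⇌ CH3(CH2)2COO- + H+
Let x = [H+] at equilibrium. Ka = x²/(2.66e-05 − x).
Here C₀/Ka ≈ 1.56, so the small-x approximation fails. Use the quadratic:
x = [−1.7e-05 + √(1.7e-05² + 1.81e-09)]/2 = 1.44 × 10^-5 M
pH = −log(1.44 × 10^-5) = 4.84

pH = 4.84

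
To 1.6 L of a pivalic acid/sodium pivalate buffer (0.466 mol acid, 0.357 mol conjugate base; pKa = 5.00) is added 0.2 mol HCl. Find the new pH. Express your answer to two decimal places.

pH = 4.37

Added H+ converts (CH3)3CCOO- to (CH3)3CCOOH: (CH3)3CCOOH → 0.666 mol, (CH3)3CCOO- → 0.157 mol.
pH = pKa + log([A⁻]/[HA]) = 5.00 + log(0.157/0.666) = 5.00 -0.628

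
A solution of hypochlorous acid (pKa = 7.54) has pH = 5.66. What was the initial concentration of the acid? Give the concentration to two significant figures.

C₀ = 1.7 × 10^-4 M

[H+] = 10^(-5.66) = 2.19 × 10^-6 M = x
Ka = 10^(−7.54) = 2.88 × 10^-8
Ka = x²/(C₀ − x) ⇒ C₀ = x + x²/Ka
C₀ = 2.19 × 10^-6 + (2.19 × 10^-6)²/(2.88 × 10^-8) = 1.69 × 10^-4 M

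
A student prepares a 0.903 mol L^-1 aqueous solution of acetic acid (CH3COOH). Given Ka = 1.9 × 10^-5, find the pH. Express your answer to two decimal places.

pH = 2.38

CH3COOH ⇌ CH3COO- + H+
Let x = [H+] at equilibrium. Ka = x²/(0.903 − x).
Assume x ≪ 0.903: x ≈ √(1.9 × 10^-5 × 0.903) = 4.14 × 10^-3 M
(x/C₀ = 0.46% < 5%, so the approximation holds.)
pH = −log(4.14 × 10^-3) = 2.38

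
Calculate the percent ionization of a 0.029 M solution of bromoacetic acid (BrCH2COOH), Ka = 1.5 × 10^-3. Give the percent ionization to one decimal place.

BrCH2COOH ⇌ BrCH2COO- + H+; let x = [H+] at equilibrium.
Ka = x²/(C₀ − x); solving the quadratic gives x = 5.89 × 10^-3 M.
% ionization = x/C₀ × 100% = 5.89 × 10^-3/0.029 × 100% = 20.3%

20.3%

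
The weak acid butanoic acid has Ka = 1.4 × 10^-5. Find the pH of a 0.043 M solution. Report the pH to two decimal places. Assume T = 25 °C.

pH = 3.11

CH3(CH2)2COOH ⇌ CH3(CH2)2COO- + H+
From the ICE table, Ka = [H+]²/(0.043 − [H+]) = 1.4 × 10^-5.
Since Ka ≪ C₀, [H+] ≈ √(Ka·C₀) = 7.76 × 10^-4 M.
pH = −log(7.76 × 10^-4) = 3.11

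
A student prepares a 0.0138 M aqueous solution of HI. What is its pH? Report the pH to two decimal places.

HI is a strong acid and dissociates completely, so [H+] = 0.0138 M.
pH = -log(0.0138) = 1.86

pH = 1.86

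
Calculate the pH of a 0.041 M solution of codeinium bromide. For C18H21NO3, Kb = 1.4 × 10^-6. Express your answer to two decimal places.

pH = 4.77

C18H22NO3+ is the conjugate acid of the weak base C18H21NO3.
Ka = Kw/Kb = 1.0×10^-14 / 1.4 × 10^-6 = 7.14 × 10^-9
Ka = [H+]²/(0.041 − [H+]) = 7.14 × 10^-9
Assume [H+] ≪ 0.041: [H+] ≈ √(7.14 × 10^-9 × 0.041) = 1.71 × 10^-5 M
pH = −log[H+] = −log(1.71 × 10^-5) = 4.77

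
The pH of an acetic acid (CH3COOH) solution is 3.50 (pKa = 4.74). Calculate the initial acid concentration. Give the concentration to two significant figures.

[H+] = 10^(-3.50) = 3.16 × 10^-4 M = x
Ka = 10^(−4.74) = 1.82 × 10^-5
Ka = x²/(C₀ − x) ⇒ C₀ = x + x²/Ka
C₀ = 3.16 × 10^-4 + (3.16 × 10^-4)²/(1.82 × 10^-5) = 5.80 × 10^-3 M

C₀ = 5.8 × 10^-3 M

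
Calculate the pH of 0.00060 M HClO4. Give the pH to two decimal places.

pH = 3.22

HClO4 is a strong acid and dissociates completely, so [H+] = 0.00060 M.
pH = -log(0.0006) = 3.22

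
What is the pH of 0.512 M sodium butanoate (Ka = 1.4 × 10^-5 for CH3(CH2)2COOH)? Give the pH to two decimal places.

CH3(CH2)2COO- is the conjugate base of the weak acid CH3(CH2)2COOH.
Kb = Kw/Ka = 1.0×10^-14 / 1.4 × 10^-5 = 7.14 × 10^-10
From the ICE table, Kb = [OH-]²/(0.512 − [OH-]) = 7.14 × 10^-10.
Neglecting [OH-] in the denominator: [OH-] = √(7.14 × 10^-10 × 0.512) = 1.91 × 10^-5 M
pOH = −log(1.91 × 10^-5) = 4.72; pH = 14.00 − 4.72 = 9.28

pH = 9.28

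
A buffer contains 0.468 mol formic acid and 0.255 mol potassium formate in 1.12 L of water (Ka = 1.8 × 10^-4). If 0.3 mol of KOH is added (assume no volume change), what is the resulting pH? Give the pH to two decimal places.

OH- converts HCOOH to HCOO-: HCOOH → 0.168 mol, HCOO- → 0.555 mol.
pKa = −log(1.8 × 10^-4) = 3.745
Henderson–Hasselbalch with mole ratio 0.555/0.168: pH = 3.745 + (+0.519)

pH = 4.26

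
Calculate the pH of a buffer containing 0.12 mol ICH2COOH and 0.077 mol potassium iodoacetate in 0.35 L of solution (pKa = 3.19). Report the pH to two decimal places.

Using pH = pKa + log([base]/[acid]) with [base]/[acid] = 0.077/0.12:
pH = 3.19 + (-0.193) = 3.00

pH = 3.00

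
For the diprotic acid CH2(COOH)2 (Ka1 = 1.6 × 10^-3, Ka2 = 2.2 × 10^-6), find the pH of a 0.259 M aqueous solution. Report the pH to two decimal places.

Ka1 ≫ Ka2, so treat the first dissociation as the only significant source of H+.
Ka1 = x²/(0.259 − x) = 1.6 × 10^-3
Solving the quadratic: x = (−Ka1 + √(Ka1² + 4·Ka1·C₀))/2 = 1.96 × 10^-2 M
pH = −log(1.96 × 10^-2) = 1.71

pH = 1.71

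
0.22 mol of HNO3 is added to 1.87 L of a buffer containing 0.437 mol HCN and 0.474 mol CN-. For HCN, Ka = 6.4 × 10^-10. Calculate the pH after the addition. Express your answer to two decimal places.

After neutralization: n(HCN) = 0.657 mol, n(CN-) = 0.254 mol.
pKa = −log(6.4 × 10^-10) = 9.194
pH = pKa + log(n_CN-/n_HCN) = 9.194 + log(0.254/0.657) = 9.194 + (-0.413)

pH = 8.78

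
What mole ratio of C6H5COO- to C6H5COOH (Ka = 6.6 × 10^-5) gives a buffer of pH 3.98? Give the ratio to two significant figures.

ratio = 0.63

pKa = -log(6.6 × 10^-5) = 4.180
pH = pKa + log(r) ⇒ log(r) = 3.98 − 4.180 = -0.200
r = [C6H5COO-]/[C6H5COOH] = 10^(-0.200) = 0.631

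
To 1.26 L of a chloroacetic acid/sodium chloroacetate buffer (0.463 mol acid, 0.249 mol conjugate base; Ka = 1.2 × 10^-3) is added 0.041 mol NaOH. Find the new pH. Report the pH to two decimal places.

pH = 2.76

OH- converts ClCH2COOH to ClCH2COO-: ClCH2COOH → 0.422 mol, ClCH2COO- → 0.29 mol.
pKa = −log(1.2 × 10^-3) = 2.921
Henderson–Hasselbalch with mole ratio 0.29/0.422: pH = 2.921 + (-0.163)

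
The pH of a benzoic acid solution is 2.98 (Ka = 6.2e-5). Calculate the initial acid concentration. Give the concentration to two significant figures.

C₀ = 1.9 × 10^-2 M

[H+] = 10^(-2.98) = 1.05 × 10^-3 M = x
Ka = x²/(C₀ − x) ⇒ C₀ = x + x²/Ka
C₀ = 1.05 × 10^-3 + (1.05 × 10^-3)²/(6.2 × 10^-5) = 1.88 × 10^-2 M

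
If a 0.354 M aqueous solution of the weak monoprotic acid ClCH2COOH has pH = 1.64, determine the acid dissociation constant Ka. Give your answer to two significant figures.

Ka = 1.6 × 10^-3

[H+] = 10^(-1.64) = 2.29 × 10^-2 M
At equilibrium [HA] = 0.354 − 2.29 × 10^-2 = 3.31 × 10^-1 M
Ka = [H+][A-]/[HA] = (2.29 × 10^-2)² / 3.31 × 10^-1 = 1.6 × 10^-3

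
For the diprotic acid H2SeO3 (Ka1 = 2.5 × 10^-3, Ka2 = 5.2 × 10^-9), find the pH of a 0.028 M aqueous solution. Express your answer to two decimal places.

Since Ka1 ≫ Ka2, the first ionization dominates [H+].
Ka1 = x²/(0.028 − x) = 2.5 × 10^-3
Solving the quadratic: x = (−Ka1 + √(Ka1² + 4·Ka1·C₀))/2 = 7.21 × 10^-3 M
pH = −log(7.21 × 10^-3) = 2.14

pH = 2.14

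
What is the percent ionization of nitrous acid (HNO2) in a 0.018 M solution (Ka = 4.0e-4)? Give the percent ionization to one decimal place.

HNO2 ⇌ NO2- + H+; let x = [H+] at equilibrium.
Ka = x²/(C₀ − x); solving the quadratic gives x = 2.49 × 10^-3 M.
% ionization = x/C₀ × 100% = 2.49 × 10^-3/0.018 × 100% = 13.8%

13.8%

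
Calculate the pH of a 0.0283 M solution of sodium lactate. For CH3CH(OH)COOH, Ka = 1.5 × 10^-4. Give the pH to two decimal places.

pH = 8.14

CH3CH(OH)COO- is the conjugate base of the weak acid CH3CH(OH)COOH.
Kb = Kw/Ka = 1.0×10^-14 / 1.5 × 10^-4 = 6.67 × 10^-11
Kb = [OH-]²/(0.0283 − [OH-]) = 6.67 × 10^-11
Since Kb ≪ C₀, [OH-] ≈ √(Kb·C₀) = 1.37 × 10^-6 M.
Check: 0.0049% ionized — well under 5%, approximation valid.
pOH = −log(1.37 × 10^-6) = 5.86; pH = 14.00 − 5.86 = 8.14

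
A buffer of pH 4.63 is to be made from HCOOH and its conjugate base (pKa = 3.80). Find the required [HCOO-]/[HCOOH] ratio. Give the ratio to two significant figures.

ratio = 6.8

pH = pKa + log(r) ⇒ log(r) = 4.63 − 3.80 = +0.83
r = [HCOO-]/[HCOOH] = 10^(+0.83) = 6.76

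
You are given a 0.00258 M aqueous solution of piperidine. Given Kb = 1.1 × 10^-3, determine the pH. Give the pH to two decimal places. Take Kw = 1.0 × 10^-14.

C5H10NH + H2O ⇌ C5H10NH2+ + OH-
Kb = x²/(0.00258 − x) = 1.1 × 10^-3
x is not negligible relative to C₀; solve x² + 0.0011·x − 2.84e-06 = 0.
x = (−Kb + √(Kb² + 4·Kb·C₀))/2 = 1.22 × 10^-3 M
pOH = −log(1.22 × 10^-3) = 2.91; pH = 14.00 − 2.91 = 11.09

pH = 11.09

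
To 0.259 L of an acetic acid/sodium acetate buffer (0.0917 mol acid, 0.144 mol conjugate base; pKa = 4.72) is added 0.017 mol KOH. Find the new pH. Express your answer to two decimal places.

After neutralization: n(CH3COOH) = 0.0747 mol, n(CH3COO-) = 0.161 mol.
pH = pKa + log(n_CH3COO-/n_CH3COOH) = 4.72 + log(0.161/0.0747) = 4.72 + (+0.334)

pH = 5.05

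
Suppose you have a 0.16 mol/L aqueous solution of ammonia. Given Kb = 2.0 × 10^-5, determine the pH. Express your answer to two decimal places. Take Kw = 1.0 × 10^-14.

NH3 + H2O ⇌ NH4+ + OH-
Kb = [OH-]²/(0.16 − [OH-]) = 2.0 × 10^-5
Neglecting [OH-] in the denominator: [OH-] = √(2.0 × 10^-5 × 0.16) = 1.79 × 10^-3 M
Check: 1.1% ionized — well under 5%, approximation valid.
pOH = −log(1.79 × 10^-3) = 2.75; pH = 14.00 − 2.75 = 11.25

pH = 11.25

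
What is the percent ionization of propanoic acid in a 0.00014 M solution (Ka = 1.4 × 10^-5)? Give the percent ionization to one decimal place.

27.0%

CH3CH2COOH ⇌ CH3CH2COO- + H+; let x = [H+] at equilibrium.
Ka = x²/(C₀ − x); solving the quadratic gives x = 3.78 × 10^-5 M.
% ionization = x/C₀ × 100% = 3.78 × 10^-5/0.00014 × 100% = 27.0%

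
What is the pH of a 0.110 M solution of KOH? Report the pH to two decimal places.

pH = 13.04

KOH is a strong base; [OH-] = 0.11 M.
pOH = -log(0.11) = 0.96
pH = 14.00 - 0.96 = 13.04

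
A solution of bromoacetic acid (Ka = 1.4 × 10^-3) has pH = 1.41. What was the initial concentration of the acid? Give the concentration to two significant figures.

[H+] = 10^(-1.41) = 3.89 × 10^-2 M = x
Ka = x²/(C₀ − x) ⇒ C₀ = x + x²/Ka
C₀ = 3.89 × 10^-2 + (3.89 × 10^-2)²/(1.4 × 10^-3) = 1.12 M

C₀ = 1.1 M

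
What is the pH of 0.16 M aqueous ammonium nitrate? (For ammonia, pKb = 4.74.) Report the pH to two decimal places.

pH = 5.03

NH4+ is the conjugate acid of the weak base NH3.
Kb = 10^(−4.74) = 1.82 × 10^-5
Ka = Kw/Kb = 1.0×10^-14 / 1.82 × 10^-5 = 5.49 × 10^-10
Ka = [H+]²/(0.16 − [H+]) = 5.49 × 10^-10
Assume [H+] ≪ 0.16: [H+] ≈ √(5.49 × 10^-10 × 0.16) = 9.37 × 10^-6 M
Check: 0.0059% ionized — well under 5%, approximation valid.
pH = −log[H+] = −log(9.37 × 10^-6) = 5.03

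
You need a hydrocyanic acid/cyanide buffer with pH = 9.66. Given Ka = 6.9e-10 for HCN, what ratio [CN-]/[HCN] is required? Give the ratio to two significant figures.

ratio = 3.2

pKa = -log(6.9 × 10^-10) = 9.161
pH = pKa + log(r) ⇒ log(r) = 9.66 − 9.161 = +0.499
r = [CN-]/[HCN] = 10^(+0.499) = 3.16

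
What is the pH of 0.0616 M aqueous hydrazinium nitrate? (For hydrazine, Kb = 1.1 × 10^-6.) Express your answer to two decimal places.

N2H5+ is the conjugate acid of the weak base N2H4.
Ka = Kw/Kb = 1.0×10^-14 / 1.1 × 10^-6 = 9.09 × 10^-9
Ka = [H+]²/(0.0616 − [H+]) = 9.09 × 10^-9
Since Ka ≪ C₀, [H+] ≈ √(Ka·C₀) = 2.37 × 10^-5 M.
pH = −log(2.37 × 10^-5) = 4.63

pH = 4.63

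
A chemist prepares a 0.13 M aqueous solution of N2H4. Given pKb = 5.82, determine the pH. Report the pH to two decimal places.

pH = 10.65

N2H4 + H2O ⇌ N2H5+ + OH-
Kb = 10^(−5.82) = 1.51 × 10^-6
Let x = [OH-] at equilibrium. Kb = x²/(0.13 − x).
Neglecting x in the denominator: x = √(1.51 × 10^-6 × 0.13) = 4.43 × 10^-4 M
Check: 0.34% ionized — well under 5%, approximation valid.
pOH = 3.35, so pH = 14.00 − pOH = 10.65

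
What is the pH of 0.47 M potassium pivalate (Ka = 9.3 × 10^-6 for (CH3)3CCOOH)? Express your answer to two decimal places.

pH = 9.35

(CH3)3CCOO- is the conjugate base of the weak acid (CH3)3CCOOH.
Kb = Kw/Ka = 1.0×10^-14 / 9.3 × 10^-6 = 1.08 × 10^-9
From the ICE table, Kb = [OH-]²/(0.47 − [OH-]) = 1.08 × 10^-9.
Since Kb ≪ C₀, [OH-] ≈ √(Kb·C₀) = 2.25 × 10^-5 M.
Check: 0.0048% ionized — well under 5%, approximation valid.
pOH = 4.65, so pH = 14.00 − pOH = 9.35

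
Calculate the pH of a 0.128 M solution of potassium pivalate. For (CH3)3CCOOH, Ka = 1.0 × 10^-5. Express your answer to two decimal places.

pH = 9.05

(CH3)3CCOO- is the conjugate base of the weak acid (CH3)3CCOOH.
Kb = Kw/Ka = 1.0×10^-14 / 1.0 × 10^-5 = 1.00 × 10^-9
Kb = [OH-]²/(0.128 − [OH-]) = 1.00 × 10^-9
Since Kb ≪ C₀, [OH-] ≈ √(Kb·C₀) = 1.13 × 10^-5 M.
Check: 0.0088% ionized — well under 5%, approximation valid.
pOH = 4.95, so pH = 14.00 − pOH = 9.05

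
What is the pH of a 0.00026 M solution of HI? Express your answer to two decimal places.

HI is a strong acid and dissociates completely, so [H+] = 0.00026 M.
pH = -log(0.00026) = 3.59

pH = 3.59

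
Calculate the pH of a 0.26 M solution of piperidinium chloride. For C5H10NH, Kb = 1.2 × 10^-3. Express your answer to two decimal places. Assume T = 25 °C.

C5H10NH2+ is the conjugate acid of the weak base C5H10NH.
Ka = Kw/Kb = 1.0×10^-14 / 1.2 × 10^-3 = 8.33 × 10^-12
From the ICE table, Ka = x²/(0.26 − x) = 8.33 × 10^-12.
Since Ka ≪ C₀, x ≈ √(Ka·C₀) = 1.47 × 10^-6 M.
(x/C₀ = 0.00057% < 5%, so the approximation holds.)
pH = −log[H+] = −log(1.47 × 10^-6) = 5.83

pH = 5.83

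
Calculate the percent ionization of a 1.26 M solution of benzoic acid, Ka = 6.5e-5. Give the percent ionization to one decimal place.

C6H5COOH ⇌ C6H5COO- + H+; let x = [H+] at equilibrium.
x ≈ √(Ka·C₀) = √(6.5 × 10^-5 × 1.26) = 9.05 × 10^-3 M
% ionization = x/C₀ × 100% = 9.05 × 10^-3/1.26 × 100% = 0.7%

0.7%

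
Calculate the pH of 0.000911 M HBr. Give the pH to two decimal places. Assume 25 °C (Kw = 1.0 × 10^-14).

pH = 3.04

HBr is a strong acid and dissociates completely, so [H+] = 0.000911 M.
pH = -log(0.000911) = 3.04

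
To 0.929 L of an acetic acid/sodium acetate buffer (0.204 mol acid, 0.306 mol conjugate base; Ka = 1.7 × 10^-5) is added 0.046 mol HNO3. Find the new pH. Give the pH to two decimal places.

pH = 4.79

After neutralization: n(CH3COOH) = 0.25 mol, n(CH3COO-) = 0.26 mol.
pKa = −log(1.7 × 10^-5) = 4.770
pH = pKa + log(n_CH3COO-/n_CH3COOH) = 4.770 + log(0.26/0.25) = 4.770 + (+0.017)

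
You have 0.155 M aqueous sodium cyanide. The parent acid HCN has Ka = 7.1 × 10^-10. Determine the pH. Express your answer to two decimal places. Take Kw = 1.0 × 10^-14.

pH = 11.17

CN- is the conjugate base of the weak acid HCN.
Kb = Kw/Ka = 1.0×10^-14 / 7.1 × 10^-10 = 1.41 × 10^-5
Kb = [OH-]²/(0.155 − [OH-]) = 1.41 × 10^-5
Since Kb ≪ C₀, [OH-] ≈ √(Kb·C₀) = 1.48 × 10^-3 M.
pOH = 2.83, so pH = 14.00 − pOH = 11.17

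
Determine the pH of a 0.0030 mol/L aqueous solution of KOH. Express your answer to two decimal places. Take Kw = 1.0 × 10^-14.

pH = 11.48

KOH is a strong base; [OH-] = 0.003 M.
pOH = -log(0.003) = 2.52
pH = 14.00 - 2.52 = 11.48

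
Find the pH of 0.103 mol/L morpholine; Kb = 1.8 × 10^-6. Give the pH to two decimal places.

C4H8ONH + H2O ⇌ C4H8ONH2+ + OH-
From the ICE table, Kb = x²/(0.103 − x) = 1.8 × 10^-6.
Since Kb ≪ C₀, x ≈ √(Kb·C₀) = 4.31 × 10^-4 M.
pOH = −log(4.31 × 10^-4) = 3.37; pH = 14.00 − 3.37 = 10.63

pH = 10.63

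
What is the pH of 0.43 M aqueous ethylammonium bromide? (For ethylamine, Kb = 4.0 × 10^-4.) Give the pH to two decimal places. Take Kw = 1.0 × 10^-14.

pH = 5.48

C2H5NH3+ is the conjugate acid of the weak base C2H5NH2.
Ka = Kw/Kb = 1.0×10^-14 / 4.0 × 10^-4 = 2.50 × 10^-11
From the ICE table, Ka = [H+]²/(0.43 − [H+]) = 2.50 × 10^-11.
Since Ka ≪ C₀, [H+] ≈ √(Ka·C₀) = 3.28 × 10^-6 M.
Check: 0.00076% ionized — well under 5%, approximation valid.
pH = −log[H+] = −log(3.28 × 10^-6) = 5.48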